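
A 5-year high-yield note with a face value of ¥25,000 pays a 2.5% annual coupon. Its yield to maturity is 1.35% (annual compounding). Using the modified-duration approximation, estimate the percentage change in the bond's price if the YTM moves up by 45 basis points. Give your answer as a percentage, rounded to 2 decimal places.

-2.12%

Periodic yield y = 0.0135. Modified duration first:
  t   CF        PV=CF/(1+0.0135)^t    t·PV
  1       625.00       616.6749       616.6749
  2       625.00       608.4607     1,216.9213
  3       625.00       600.3559     1,801.0676
  4       625.00       592.3590     2,369.4361
  5    25,625.00    23,963.2164   119,816.0818
  Σ                 26,381.0668   125,820.1817
P = 26,381.0668; D_Mac = 4.76934 yrs; D_mod = 4.76934/(1+0.0135) = 4.70581 yrs.
ΔP/P ≈ -D_mod · Δy = -4.70581 × (+0.0045) = -0.021176 = -2.1176%.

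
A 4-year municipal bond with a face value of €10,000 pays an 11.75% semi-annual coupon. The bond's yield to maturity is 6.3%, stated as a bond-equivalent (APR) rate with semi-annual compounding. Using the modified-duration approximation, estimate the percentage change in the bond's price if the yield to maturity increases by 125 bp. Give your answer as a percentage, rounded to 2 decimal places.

-4.08%

Periodic yield y = 0.0315. Modified duration first:
  t   CF        PV=CF/(1+0.0315)^t    t·PV
  1       587.50       569.5589       569.5589
  2       587.50       552.1657     1,104.3314
  3       587.50       535.3036     1,605.9108
  4       587.50       518.9565     2,075.8259
  5       587.50       503.1086     2,515.5428
  6       587.50       487.7446     2,926.4676
  7       587.50       472.8498     3,309.9489
  8    10,587.50     8,261.1321    66,089.0565
  Σ                 11,900.8197    80,196.6429
P = 11,900.8197; D_Mac = 6.73875 half-year periods = 3.36937 yrs; D_mod = 3.36937/(1+0.0315) = 3.26648 yrs.
ΔP/P ≈ -D_mod · Δy = -3.26648 × (+0.0125) = -0.040831 = -4.0831%.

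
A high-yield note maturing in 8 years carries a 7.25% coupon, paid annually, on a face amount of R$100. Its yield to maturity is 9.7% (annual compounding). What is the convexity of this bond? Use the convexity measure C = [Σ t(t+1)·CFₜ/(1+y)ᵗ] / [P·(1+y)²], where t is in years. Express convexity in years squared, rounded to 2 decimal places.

42.33

With y = 0.097:
  t   CF        PV=CF/(1+0.097)^t    t·PV        t(t+1)·PV
  1         7.25         6.6089         6.6089          13.2179
  2         7.25         6.0246        12.0491          36.1473
  3         7.25         5.4918        16.4755          65.9021
  4         7.25         5.0062        20.0250         100.1248
  5         7.25         4.5636        22.8179         136.9071
  6         7.25         4.1600        24.9603         174.7220
  7         7.25         3.7922        26.5454         212.3634
  8       107.25        51.1381       409.1045       3,681.9406
  Σ                     86.7855       538.5866       4,421.3252
P = 86.7855.
Convexity = Σ t(t+1)·PV / [P·(1+y)²] = 4,421.3252 / (86.7855 × 1.203409) = 42.33429.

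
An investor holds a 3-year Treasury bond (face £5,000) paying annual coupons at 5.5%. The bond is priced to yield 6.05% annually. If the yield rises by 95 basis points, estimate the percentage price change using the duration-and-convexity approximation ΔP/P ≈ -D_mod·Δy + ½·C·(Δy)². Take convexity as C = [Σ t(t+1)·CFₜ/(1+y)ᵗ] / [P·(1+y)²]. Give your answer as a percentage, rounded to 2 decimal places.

With y = 0.0605:
  t   CF        PV=CF/(1+0.0605)^t    t·PV        t(t+1)·PV
  1       275.00       259.3116       259.3116         518.6233
  2       275.00       244.5183       489.0366       1,467.1097
  3     5,275.00     4,422.7302    13,268.1906      53,072.7622
  Σ                  4,926.5601    14,016.5388      55,058.4952
P = 4,926.5601; D_Mac = 2.84510 yrs; D_mod = 2.68279 yrs; C = 9.93709.
Duration effect: -2.68279 × (+0.0095) = -0.025486
Convexity effect: 0.5 × 9.93709 × (0.0095)² = +0.0004484
ΔP/P ≈ -0.025486 + 0.0004484 = -0.025038 = -2.5038%.

-2.50%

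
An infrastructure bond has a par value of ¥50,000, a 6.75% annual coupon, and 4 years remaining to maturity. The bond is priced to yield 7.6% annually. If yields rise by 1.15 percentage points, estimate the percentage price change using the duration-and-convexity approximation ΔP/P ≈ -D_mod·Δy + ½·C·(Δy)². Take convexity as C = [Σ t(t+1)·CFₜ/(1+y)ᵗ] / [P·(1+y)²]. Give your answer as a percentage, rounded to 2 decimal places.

-3.78%

With y = 0.076:
  t   CF        PV=CF/(1+0.076)^t    t·PV        t(t+1)·PV
  1     3,375.00     3,136.6171     3,136.6171       6,273.2342
  2     3,375.00     2,915.0717     5,830.1433      17,490.4299
  3     3,375.00     2,709.1744     8,127.5232      32,510.0928
  4    53,375.00    39,818.8582   159,275.4329     796,377.1643
  Σ                 48,579.7214   176,369.7165     852,650.9212
P = 48,579.7214; D_Mac = 3.63052 yrs; D_mod = 3.37409 yrs; C = 15.15974.
Duration effect: -3.37409 × (+0.0115) = -0.038802
Convexity effect: 0.5 × 15.15974 × (0.0115)² = +0.0010024
ΔP/P ≈ -0.038802 + 0.0010024 = -0.037800 = -3.7800%.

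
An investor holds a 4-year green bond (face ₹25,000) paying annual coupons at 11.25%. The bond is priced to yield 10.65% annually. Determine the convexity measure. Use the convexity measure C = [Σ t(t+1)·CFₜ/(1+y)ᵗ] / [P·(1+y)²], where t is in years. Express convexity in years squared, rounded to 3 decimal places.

13.304

With y = 0.1065:
  t   CF        PV=CF/(1+0.1065)^t    t·PV        t(t+1)·PV
  1     2,812.50     2,541.7985     2,541.7985       5,083.5969
  2     2,812.50     2,297.1518     4,594.3036      13,782.9108
  3     2,812.50     2,076.0522     6,228.1567      24,912.6268
  4    27,812.50    18,553.8634    74,215.4537     371,077.2684
  Σ                 25,468.8659    87,579.7124     414,856.4029
P = 25,468.8659.
Convexity = Σ t(t+1)·PV / [P·(1+y)²] = 414,856.4029 / (25,468.8659 × 1.224342) = 13.30410.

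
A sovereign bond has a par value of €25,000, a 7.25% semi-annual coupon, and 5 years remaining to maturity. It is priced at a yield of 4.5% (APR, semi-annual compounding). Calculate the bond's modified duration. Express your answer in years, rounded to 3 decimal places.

4.234 years

Periodic yield y = 0.0225. First find Macaulay duration:
  t   CF        PV=CF/(1+0.0225)^t    t·PV
  1       906.25       886.3081       886.3081
  2       906.25       866.8050     1,733.6099
  3       906.25       847.7310     2,543.1930
  4       906.25       829.0768     3,316.3071
  5       906.25       810.8330     4,054.1652
  6       906.25       792.9907     4,757.9445
  7       906.25       775.5411     5,428.7875
  8       906.25       758.4754     6,067.8030
  9       906.25       741.7852     6,676.0669
  10   25,906.25    20,738.2156   207,382.1561
  Σ                 28,047.7619   242,846.3413
P = 28,047.7619; Macaulay duration = 242,846.3413 / 28,047.7619 = 8.65831 half-year periods = 4.32916 years.
Modified duration = D_Mac / (1 + y) = 4.32916 / 1.0225 = 4.23389 years.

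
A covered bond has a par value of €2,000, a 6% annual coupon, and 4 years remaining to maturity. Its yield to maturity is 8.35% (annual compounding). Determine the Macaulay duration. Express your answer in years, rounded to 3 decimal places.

Periodic yield y = 0.0835. Discount each cash flow and weight by its year:
  t   CF        PV=CF/(1+0.0835)^t    t·PV
  1       120.00       110.7522       110.7522
  2       120.00       102.2171       204.4341
  3       120.00        94.3397       283.0191
  4     2,120.00     1,538.2262     6,152.9047
  Σ                  1,845.5351     6,751.1101
Price P = Σ PV = 1,845.5351.
Macaulay duration = Σ(t·PV) / P = 6,751.1101 / 1,845.5351 = 3.65808 years.

3.658 years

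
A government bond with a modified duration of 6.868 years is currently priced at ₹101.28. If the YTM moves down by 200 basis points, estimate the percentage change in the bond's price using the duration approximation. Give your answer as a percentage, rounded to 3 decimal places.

+13.736%

Duration approximation: ΔP/P ≈ -D_mod · Δy = -6.868 × (-0.02) = +0.137360.
As a percentage: +13.7360%.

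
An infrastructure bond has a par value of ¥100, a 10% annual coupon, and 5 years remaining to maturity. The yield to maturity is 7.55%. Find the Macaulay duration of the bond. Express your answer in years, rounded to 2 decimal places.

4.21 years

Periodic yield y = 0.0755. Discount each cash flow and weight by its year:
  t   CF        PV=CF/(1+0.0755)^t    t·PV
  1        10.00         9.2980         9.2980
  2        10.00         8.6453        17.2906
  3        10.00         8.0384        24.1152
  4        10.00         7.4741        29.8964
  5       110.00        76.4435       382.2175
  Σ                    109.8993       462.8176
Price P = Σ PV = 109.8993.
Macaulay duration = Σ(t·PV) / P = 462.8176 / 109.8993 = 4.21129 years.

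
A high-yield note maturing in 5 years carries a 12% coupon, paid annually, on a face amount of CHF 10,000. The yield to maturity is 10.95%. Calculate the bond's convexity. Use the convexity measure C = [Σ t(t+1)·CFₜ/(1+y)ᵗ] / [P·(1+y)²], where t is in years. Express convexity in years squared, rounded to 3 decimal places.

With y = 0.1095:
  t   CF        PV=CF/(1+0.1095)^t    t·PV        t(t+1)·PV
  1     1,200.00     1,081.5683     1,081.5683       2,163.1365
  2     1,200.00       974.8249     1,949.6499       5,848.9497
  3     1,200.00       878.6164     2,635.8493      10,543.3973
  4     1,200.00       791.9031     3,167.6122      15,838.0612
  5    11,200.00     6,661.6451    33,308.2253     199,849.3521
  Σ                 10,388.5578    42,142.9051     234,242.8967
P = 10,388.5578.
Convexity = Σ t(t+1)·PV / [P·(1+y)²] = 234,242.8967 / (10,388.5578 × 1.230990) = 18.31709.

18.317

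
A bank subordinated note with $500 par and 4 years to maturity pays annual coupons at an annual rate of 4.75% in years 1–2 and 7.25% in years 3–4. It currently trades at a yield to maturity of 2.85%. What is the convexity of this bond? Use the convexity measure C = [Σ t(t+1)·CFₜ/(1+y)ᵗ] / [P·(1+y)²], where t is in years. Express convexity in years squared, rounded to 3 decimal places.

With y = 0.0285:
  t   CF        PV=CF/(1+0.0285)^t    t·PV        t(t+1)·PV
  1        23.75        23.0919        23.0919          46.1838
  2        23.75        22.4520        44.9040         134.7120
  3        36.25        33.3192        99.9577         399.8309
  4       536.25       479.2368     1,916.9470       9,584.7351
  Σ                    558.0999     2,084.9006      10,165.4618
P = 558.0999.
Convexity = Σ t(t+1)·PV / [P·(1+y)²] = 10,165.4618 / (558.0999 × 1.057812) = 17.21895.

17.219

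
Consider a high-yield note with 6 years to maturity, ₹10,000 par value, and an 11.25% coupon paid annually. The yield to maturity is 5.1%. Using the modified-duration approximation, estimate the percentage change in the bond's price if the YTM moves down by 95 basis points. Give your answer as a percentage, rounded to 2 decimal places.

Periodic yield y = 0.051. Modified duration first:
  t   CF        PV=CF/(1+0.051)^t    t·PV
  1     1,125.00     1,070.4091     1,070.4091
  2     1,125.00     1,018.4673     2,036.9346
  3     1,125.00       969.0460     2,907.1379
  4     1,125.00       922.0228     3,688.0912
  5     1,125.00       877.2814     4,386.4072
  6    11,125.00     8,254.3660    49,526.1962
  Σ                 13,111.5927    63,615.1762
P = 13,111.5927; D_Mac = 4.85183 yrs; D_mod = 4.85183/(1+0.051) = 4.61639 yrs.
ΔP/P ≈ -D_mod · Δy = -4.61639 × (-0.0095) = +0.043856 = +4.3856%.

+4.39%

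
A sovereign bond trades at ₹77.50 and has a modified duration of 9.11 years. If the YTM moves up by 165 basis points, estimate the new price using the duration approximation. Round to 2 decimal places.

Duration approximation: ΔP/P ≈ -D_mod · Δy = -9.11 × (+0.0165) = -0.150315.
New price ≈ 77.50 × (1 - 0.150315) = 65.8505875.

₹65.85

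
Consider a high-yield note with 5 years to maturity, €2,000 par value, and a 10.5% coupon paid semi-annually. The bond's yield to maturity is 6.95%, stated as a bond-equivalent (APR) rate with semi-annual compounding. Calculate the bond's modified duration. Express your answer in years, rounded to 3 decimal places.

Periodic yield y = 0.03475. First find Macaulay duration:
  t   CF        PV=CF/(1+0.03475)^t    t·PV
  1       105.00       101.4738       101.4738
  2       105.00        98.0660       196.1320
  3       105.00        94.7726       284.3179
  4       105.00        91.5899       366.3596
  5       105.00        88.5140       442.5702
  6       105.00        85.5415       513.2488
  7       105.00        82.6687       578.6811
  8       105.00        79.8925       639.1397
  9       105.00        77.2094       694.8849
  10    2,105.00     1,495.8834    14,958.8342
  Σ                  2,295.6119    18,775.6422
P = 2,295.6119; Macaulay duration = 18,775.6422 / 2,295.6119 = 8.17893 half-year periods = 4.08946 years.
Modified duration = D_Mac / (1 + y) = 4.08946 / 1.03475 = 3.95213 years.

3.952 years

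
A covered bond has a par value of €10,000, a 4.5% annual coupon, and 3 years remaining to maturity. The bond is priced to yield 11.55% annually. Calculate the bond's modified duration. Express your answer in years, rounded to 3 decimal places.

Periodic yield y = 0.1155. First find Macaulay duration:
  t   CF        PV=CF/(1+0.1155)^t    t·PV
  1       450.00       403.4065       403.4065
  2       450.00       361.6374       723.2748
  3    10,450.00     7,528.4846    22,585.4538
  Σ                  8,293.5286    23,712.1352
P = 8,293.5286; Macaulay duration = 23,712.1352 / 8,293.5286 = 2.85911 years.
Modified duration = D_Mac / (1 + y) = 2.85911 / 1.1155 = 2.56308 years.

2.563 years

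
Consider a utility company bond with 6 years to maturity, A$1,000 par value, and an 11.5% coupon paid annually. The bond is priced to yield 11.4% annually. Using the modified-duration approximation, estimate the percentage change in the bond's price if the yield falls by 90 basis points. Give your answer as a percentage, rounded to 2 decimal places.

+3.76%

Periodic yield y = 0.114. Modified duration first:
  t   CF        PV=CF/(1+0.114)^t    t·PV
  1       115.00       103.2316       103.2316
  2       115.00        92.6675       185.3350
  3       115.00        83.1845       249.5534
  4       115.00        74.6719       298.6875
  5       115.00        67.0304       335.1521
  6     1,115.00       583.3964     3,500.3782
  Σ                  1,004.1822     4,672.3378
P = 1,004.1822; D_Mac = 4.65288 yrs; D_mod = 4.65288/(1+0.114) = 4.17673 yrs.
ΔP/P ≈ -D_mod · Δy = -4.17673 × (-0.009) = +0.037591 = +3.7591%.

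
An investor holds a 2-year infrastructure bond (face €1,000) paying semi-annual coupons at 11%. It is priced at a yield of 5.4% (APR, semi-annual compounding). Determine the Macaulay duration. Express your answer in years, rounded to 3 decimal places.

Periodic yield y = 0.027. Discount each cash flow and weight by its period:
  t   CF        PV=CF/(1+0.027)^t    t·PV
  1        55.00        53.5540        53.5540
  2        55.00        52.1461       104.2922
  3        55.00        50.7752       152.3255
  4     1,055.00       948.3544     3,793.4178
  Σ                  1,104.8298     4,103.5895
Price P = Σ PV = 1,104.8298.
Macaulay duration = Σ(t·PV) / P = 4,103.5895 / 1,104.8298 = 3.71423 half-year periods.
In years: 3.71423 / 2 = 1.85711 years.

1.857 years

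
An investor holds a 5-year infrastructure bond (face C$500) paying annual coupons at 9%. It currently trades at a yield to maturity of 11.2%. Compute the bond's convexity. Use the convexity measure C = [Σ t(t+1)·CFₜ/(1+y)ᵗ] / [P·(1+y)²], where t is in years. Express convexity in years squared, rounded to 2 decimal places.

With y = 0.112:
  t   CF        PV=CF/(1+0.112)^t    t·PV        t(t+1)·PV
  1        45.00        40.4676        40.4676          80.9353
  2        45.00        36.3917        72.7835         218.3505
  3        45.00        32.7264        98.1792         392.7167
  4        45.00        29.4302       117.7208         588.6042
  5       545.00       320.5329     1,602.6643       9,615.9860
  Σ                    459.5488     1,931.8155      10,896.5926
P = 459.5488.
Convexity = Σ t(t+1)·PV / [P·(1+y)²] = 10,896.5926 / (459.5488 × 1.236544) = 19.17562.

19.18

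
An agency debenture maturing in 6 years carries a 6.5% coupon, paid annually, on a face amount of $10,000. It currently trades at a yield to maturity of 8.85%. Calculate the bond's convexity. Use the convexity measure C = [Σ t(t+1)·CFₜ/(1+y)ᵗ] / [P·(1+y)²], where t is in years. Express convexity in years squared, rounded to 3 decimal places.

28.458

With y = 0.0885:
  t   CF        PV=CF/(1+0.0885)^t    t·PV        t(t+1)·PV
  1       650.00       597.1520       597.1520       1,194.3041
  2       650.00       548.6009     1,097.2017       3,291.6052
  3       650.00       503.9971     1,511.9914       6,047.9655
  4       650.00       463.0199     1,852.0795       9,260.3973
  5       650.00       425.3742     2,126.8712      12,761.2273
  6    10,650.00     6,402.9337    38,417.6024     268,923.2170
  Σ                  8,941.0779    45,602.8983     301,478.7164
P = 8,941.0779.
Convexity = Σ t(t+1)·PV / [P·(1+y)²] = 301,478.7164 / (8,941.0779 × 1.184832) = 28.45836.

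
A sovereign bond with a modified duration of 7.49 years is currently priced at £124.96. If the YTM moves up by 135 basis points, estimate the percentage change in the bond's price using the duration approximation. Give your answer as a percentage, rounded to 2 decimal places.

Duration approximation: ΔP/P ≈ -D_mod · Δy = -7.49 × (+0.0135) = -0.101115.
As a percentage: -10.1115%.

-10.11%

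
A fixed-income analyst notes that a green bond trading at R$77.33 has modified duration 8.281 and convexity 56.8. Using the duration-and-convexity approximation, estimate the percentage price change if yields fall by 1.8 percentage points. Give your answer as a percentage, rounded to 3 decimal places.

+15.826%

Duration effect: -D_mod·Δy = -8.281 × (-0.018) = +0.149058
Convexity effect: ½·C·(Δy)² = 0.5 × 56.8 × (-0.018)² = +0.0092016
ΔP/P ≈ +0.149058 + 0.0092016 = +0.1582596
= +15.82596%.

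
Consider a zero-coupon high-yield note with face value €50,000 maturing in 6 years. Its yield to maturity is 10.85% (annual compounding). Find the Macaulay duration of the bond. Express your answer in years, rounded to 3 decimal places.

6.000 years

A zero-coupon bond has a single cash flow at maturity, so its Macaulay duration equals its maturity: 6 years.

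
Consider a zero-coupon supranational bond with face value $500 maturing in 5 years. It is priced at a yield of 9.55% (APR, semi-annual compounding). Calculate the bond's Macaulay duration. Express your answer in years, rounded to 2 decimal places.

A zero-coupon bond has a single cash flow at maturity, so its Macaulay duration equals its maturity: 5 years.
(Equivalently: 10 semi-annual periods ÷ 2 = 5 years.)

5.00 years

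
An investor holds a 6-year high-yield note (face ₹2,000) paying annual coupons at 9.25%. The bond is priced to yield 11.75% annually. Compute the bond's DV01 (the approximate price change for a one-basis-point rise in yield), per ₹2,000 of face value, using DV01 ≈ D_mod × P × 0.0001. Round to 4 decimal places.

₹0.7693

Periodic yield y = 0.1175.
  t   CF        PV=CF/(1+0.1175)^t    t·PV
  1       185.00       165.5481       165.5481
  2       185.00       148.1415       296.2830
  3       185.00       132.5651       397.6952
  4       185.00       118.6265       474.5059
  5       185.00       106.1534       530.7672
  6     2,185.00     1,121.9313     6,731.5876
  Σ                  1,792.9658     8,596.3869
P = 1,792.9658; D_Mac = 4.79451 yrs; D_mod = 4.29039 yrs.
DV01 ≈ 4.29039 × 1,792.9658 × 0.0001 = 0.769252.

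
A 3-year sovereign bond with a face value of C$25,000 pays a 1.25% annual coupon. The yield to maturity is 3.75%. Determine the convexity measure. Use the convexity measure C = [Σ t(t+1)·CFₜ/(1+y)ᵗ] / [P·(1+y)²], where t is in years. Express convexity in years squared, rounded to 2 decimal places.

10.96

With y = 0.0375:
  t   CF        PV=CF/(1+0.0375)^t    t·PV        t(t+1)·PV
  1       312.50       301.2048       301.2048         602.4096
  2       312.50       290.3179       580.6358       1,741.9074
  3    25,312.50    22,665.7829    67,997.3487     271,989.3947
  Σ                 23,257.3056    68,879.1893     274,333.7117
P = 23,257.3056.
Convexity = Σ t(t+1)·PV / [P·(1+y)²] = 274,333.7117 / (23,257.3056 × 1.076406) = 10.95831.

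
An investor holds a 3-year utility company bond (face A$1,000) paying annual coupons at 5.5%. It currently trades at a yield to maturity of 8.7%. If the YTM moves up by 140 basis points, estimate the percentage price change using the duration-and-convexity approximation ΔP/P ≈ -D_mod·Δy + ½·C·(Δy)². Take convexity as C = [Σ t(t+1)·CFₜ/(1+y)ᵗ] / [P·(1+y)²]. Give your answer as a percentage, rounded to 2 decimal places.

-3.56%

With y = 0.087:
  t   CF        PV=CF/(1+0.087)^t    t·PV        t(t+1)·PV
  1        55.00        50.5980        50.5980         101.1960
  2        55.00        46.5483        93.0966         279.2897
  3     1,055.00       821.4173     2,464.2518       9,857.0072
  Σ                    918.5635     2,607.9463      10,237.4928
P = 918.5635; D_Mac = 2.83916 yrs; D_mod = 2.61192 yrs; C = 9.43247.
Duration effect: -2.61192 × (+0.014) = -0.036567
Convexity effect: 0.5 × 9.43247 × (0.014)² = +0.0009244
ΔP/P ≈ -0.036567 + 0.0009244 = -0.035643 = -3.5643%.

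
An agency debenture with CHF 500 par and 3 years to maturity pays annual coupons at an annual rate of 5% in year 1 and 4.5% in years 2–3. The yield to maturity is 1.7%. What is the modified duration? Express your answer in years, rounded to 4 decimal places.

2.8214 years

Periodic yield y = 0.017. First find Macaulay duration:
  t   CF        PV=CF/(1+0.017)^t    t·PV
  1        25.00        24.5821        24.5821
  2        22.50        21.7541        43.5081
  3       522.50       496.7335     1,490.2005
  Σ                    543.0697     1,558.2907
P = 543.0697; Macaulay duration = 1,558.2907 / 543.0697 = 2.86941 years.
Modified duration = D_Mac / (1 + y) = 2.86941 / 1.017 = 2.82145 years.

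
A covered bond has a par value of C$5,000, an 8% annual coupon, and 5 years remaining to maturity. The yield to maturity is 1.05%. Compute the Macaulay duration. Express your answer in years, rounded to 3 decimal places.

Periodic yield y = 0.0105. Discount each cash flow and weight by its year:
  t   CF        PV=CF/(1+0.0105)^t    t·PV
  1       400.00       395.8436       395.8436
  2       400.00       391.7305       783.4609
  3       400.00       387.6600     1,162.9801
  4       400.00       383.6319     1,534.5276
  5     5,400.00     5,125.2160    25,626.0798
  Σ                  6,684.0820    29,502.8922
Price P = Σ PV = 6,684.0820.
Macaulay duration = Σ(t·PV) / P = 29,502.8922 / 6,684.0820 = 4.41390 years.

4.414 years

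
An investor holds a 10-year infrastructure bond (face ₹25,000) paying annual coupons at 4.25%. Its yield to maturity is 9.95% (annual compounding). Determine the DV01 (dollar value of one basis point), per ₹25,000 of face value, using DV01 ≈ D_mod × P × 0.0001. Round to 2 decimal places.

₹11.62

Periodic yield y = 0.0995.
  t   CF        PV=CF/(1+0.0995)^t    t·PV
  1     1,062.50       966.3483       966.3483
  2     1,062.50       878.8980     1,757.7960
  3     1,062.50       799.3615     2,398.0846
  4     1,062.50       727.0228     2,908.0910
  5     1,062.50       661.2303     3,306.1517
  6     1,062.50       601.3918     3,608.3511
  7     1,062.50       546.9685     3,828.7794
  8     1,062.50       497.4702     3,979.7616
  9     1,062.50       452.4513     4,072.0617
  10   26,062.50    10,094.0101   100,940.1011
  Σ                 16,225.1529   127,765.5264
P = 16,225.1529; D_Mac = 7.87453 yrs; D_mod = 7.16192 yrs.
DV01 ≈ 7.16192 × 16,225.1529 × 0.0001 = 11.620330.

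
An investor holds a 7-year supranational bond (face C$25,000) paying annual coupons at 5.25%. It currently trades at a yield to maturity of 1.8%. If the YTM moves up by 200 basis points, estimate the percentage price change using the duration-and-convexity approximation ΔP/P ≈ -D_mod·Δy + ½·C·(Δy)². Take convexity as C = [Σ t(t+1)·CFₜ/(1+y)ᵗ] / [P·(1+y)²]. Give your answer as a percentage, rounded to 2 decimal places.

With y = 0.018:
  t   CF        PV=CF/(1+0.018)^t    t·PV        t(t+1)·PV
  1     1,312.50     1,289.2927     1,289.2927       2,578.5855
  2     1,312.50     1,266.4958     2,532.9916       7,598.9748
  3     1,312.50     1,244.1020     3,732.3059      14,929.2237
  4     1,312.50     1,222.1041     4,888.4164      24,442.0819
  5     1,312.50     1,200.4952     6,002.4759      36,014.8555
  6     1,312.50     1,179.2684     7,075.6101      49,529.2708
  7    26,312.50    23,223.4997   162,564.4980   1,300,515.9838
  Σ                 30,625.2579   188,085.5907   1,435,608.9760
P = 30,625.2579; D_Mac = 6.14152 yrs; D_mod = 6.03293 yrs; C = 45.23357.
Duration effect: -6.03293 × (+0.02) = -0.120659
Convexity effect: 0.5 × 45.23357 × (0.02)² = +0.0090467
ΔP/P ≈ -0.120659 + 0.0090467 = -0.111612 = -11.1612%.

-11.16%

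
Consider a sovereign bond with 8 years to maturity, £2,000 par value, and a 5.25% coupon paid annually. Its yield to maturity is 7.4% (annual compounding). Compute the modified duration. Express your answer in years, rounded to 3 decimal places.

6.175 years

Periodic yield y = 0.074. First find Macaulay duration:
  t   CF        PV=CF/(1+0.074)^t    t·PV
  1       105.00        97.7654        97.7654
  2       105.00        91.0292       182.0584
  3       105.00        84.7572       254.2715
  4       105.00        78.9173       315.6692
  5       105.00        73.4798       367.3989
  6       105.00        68.4169       410.5016
  7       105.00        63.7029       445.9204
  8     2,105.00     1,189.0985     9,512.7884
  Σ                  1,747.1672    11,586.3738
P = 1,747.1672; Macaulay duration = 11,586.3738 / 1,747.1672 = 6.63152 years.
Modified duration = D_Mac / (1 + y) = 6.63152 / 1.074 = 6.17460 years.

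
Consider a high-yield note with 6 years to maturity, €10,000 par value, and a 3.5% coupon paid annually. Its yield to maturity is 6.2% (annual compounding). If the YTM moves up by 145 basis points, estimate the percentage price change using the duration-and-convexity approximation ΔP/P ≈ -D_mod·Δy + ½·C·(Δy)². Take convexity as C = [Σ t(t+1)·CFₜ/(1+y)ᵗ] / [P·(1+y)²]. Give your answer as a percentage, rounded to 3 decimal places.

With y = 0.062:
  t   CF        PV=CF/(1+0.062)^t    t·PV        t(t+1)·PV
  1       350.00       329.5669       329.5669         659.1337
  2       350.00       310.3266       620.6532       1,861.9596
  3       350.00       292.2096       876.6288       3,506.5153
  4       350.00       275.1503     1,100.6012       5,503.0058
  5       350.00       259.0869     1,295.4345       7,772.6071
  6    10,350.00     7,214.2842    43,285.7054     302,999.9381
  Σ                  8,680.6245    47,508.5900     322,303.1597
P = 8,680.6245; D_Mac = 5.47295 yrs; D_mod = 5.15343 yrs; C = 32.92036.
Duration effect: -5.15343 × (+0.0145) = -0.074725
Convexity effect: 0.5 × 32.92036 × (0.0145)² = +0.0034608
ΔP/P ≈ -0.074725 + 0.0034608 = -0.071264 = -7.1264%.

-7.126%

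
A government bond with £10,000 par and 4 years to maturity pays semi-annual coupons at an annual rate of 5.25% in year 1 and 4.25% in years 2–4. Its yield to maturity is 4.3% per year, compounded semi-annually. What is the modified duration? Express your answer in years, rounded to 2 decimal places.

Periodic yield y = 0.0215. First find Macaulay duration:
  t   CF        PV=CF/(1+0.0215)^t    t·PV
  1       262.50       256.9750       256.9750
  2       262.50       251.5664       503.1327
  3       212.50       199.3627       598.0880
  4       212.50       195.1666       780.6663
  5       212.50       191.0588       955.2941
  6       212.50       187.0375     1,122.2251
  7       212.50       183.1008     1,281.7059
  8    10,212.50     8,614.4013    68,915.2108
  Σ                 10,078.6691    74,413.2978
P = 10,078.6691; Macaulay duration = 74,413.2978 / 10,078.6691 = 7.38325 half-year periods = 3.69162 years.
Modified duration = D_Mac / (1 + y) = 3.69162 / 1.0215 = 3.61392 years.

3.61 years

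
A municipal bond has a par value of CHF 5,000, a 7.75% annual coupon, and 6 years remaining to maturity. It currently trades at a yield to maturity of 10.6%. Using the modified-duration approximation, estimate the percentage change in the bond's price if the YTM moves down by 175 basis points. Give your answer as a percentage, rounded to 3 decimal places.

Periodic yield y = 0.106. Modified duration first:
  t   CF        PV=CF/(1+0.106)^t    t·PV
  1       387.50       350.3617       350.3617
  2       387.50       316.7827       633.5654
  3       387.50       286.4220       859.2659
  4       387.50       258.9710     1,035.8842
  5       387.50       234.1510     1,170.7551
  6     5,387.50     2,943.4490    17,660.6942
  Σ                  4,390.1374    21,710.5265
P = 4,390.1374; D_Mac = 4.94530 yrs; D_mod = 4.94530/(1+0.106) = 4.47133 yrs.
ΔP/P ≈ -D_mod · Δy = -4.47133 × (-0.0175) = +0.078248 = +7.8248%.

+7.825%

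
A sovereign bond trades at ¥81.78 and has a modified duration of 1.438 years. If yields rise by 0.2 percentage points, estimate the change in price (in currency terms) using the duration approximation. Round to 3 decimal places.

-¥0.235

Duration approximation: ΔP/P ≈ -D_mod · Δy = -1.438 × (+0.002) = -0.002876.
ΔP ≈ 81.78 × (-0.002876) = -0.23519928.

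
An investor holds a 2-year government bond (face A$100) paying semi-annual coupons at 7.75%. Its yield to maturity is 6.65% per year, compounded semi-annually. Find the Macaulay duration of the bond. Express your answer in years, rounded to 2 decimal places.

1.89 years

Periodic yield y = 0.03325. Discount each cash flow and weight by its period:
  t   CF        PV=CF/(1+0.03325)^t    t·PV
  1        3.875         3.7503         3.7503
  2        3.875         3.6296         7.2592
  3        3.875         3.5128        10.5384
  4      103.875        91.1359       364.5435
  Σ                    102.0286       386.0915
Price P = Σ PV = 102.0286.
Macaulay duration = Σ(t·PV) / P = 386.0915 / 102.0286 = 3.78415 half-year periods.
In years: 3.78415 / 2 = 1.89207 years.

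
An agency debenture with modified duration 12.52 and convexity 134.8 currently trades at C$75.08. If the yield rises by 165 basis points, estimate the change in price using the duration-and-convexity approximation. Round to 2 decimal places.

-C$14.13

Duration effect: -D_mod·Δy = -12.52 × (+0.0165) = -0.206580
Convexity effect: ½·C·(Δy)² = 0.5 × 134.8 × (0.0165)² = +0.01834965
ΔP/P ≈ -0.206580 + 0.01834965 = -0.18823035
ΔP ≈ 75.08 × (-0.18823035) = -14.132334678.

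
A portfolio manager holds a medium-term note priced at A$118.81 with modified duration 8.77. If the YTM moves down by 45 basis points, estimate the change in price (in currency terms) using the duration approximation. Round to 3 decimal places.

Duration approximation: ΔP/P ≈ -D_mod · Δy = -8.77 × (-0.0045) = +0.039465.
ΔP ≈ 118.81 × (+0.039465) = +4.68883665.

+A$4.689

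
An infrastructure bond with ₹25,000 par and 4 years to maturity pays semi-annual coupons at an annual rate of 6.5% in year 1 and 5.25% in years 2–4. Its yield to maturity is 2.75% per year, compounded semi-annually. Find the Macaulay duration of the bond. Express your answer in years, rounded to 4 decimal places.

Periodic yield y = 0.01375. Discount each cash flow and weight by its period:
  t   CF        PV=CF/(1+0.01375)^t    t·PV
  1       812.50       801.4797       801.4797
  2       812.50       790.6088     1,581.2176
  3       656.25       629.9074     1,889.7222
  4       656.25       621.3637     2,485.4546
  5       656.25       612.9358     3,064.6789
  6       656.25       604.6222     3,627.7334
  7       656.25       596.4214     4,174.9501
  8    25,656.25    23,000.9747   184,007.7979
  Σ                 27,658.3137   201,633.0344
Price P = Σ PV = 27,658.3137.
Macaulay duration = Σ(t·PV) / P = 201,633.0344 / 27,658.3137 = 7.29014 half-year periods.
In years: 7.29014 / 2 = 3.64507 years.

3.6451 years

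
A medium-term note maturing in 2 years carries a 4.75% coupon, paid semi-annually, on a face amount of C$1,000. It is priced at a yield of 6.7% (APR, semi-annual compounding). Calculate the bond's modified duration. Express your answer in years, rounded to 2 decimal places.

1.87 years

Periodic yield y = 0.0335. First find Macaulay duration:
  t   CF        PV=CF/(1+0.0335)^t    t·PV
  1        23.75        22.9802        22.9802
  2        23.75        22.2353        44.4706
  3        23.75        21.5145        64.5436
  4     1,023.75       897.3296     3,589.3184
  Σ                    964.0596     3,721.3127
P = 964.0596; Macaulay duration = 3,721.3127 / 964.0596 = 3.86004 half-year periods = 1.93002 years.
Modified duration = D_Mac / (1 + y) = 1.93002 / 1.0335 = 1.86746 years.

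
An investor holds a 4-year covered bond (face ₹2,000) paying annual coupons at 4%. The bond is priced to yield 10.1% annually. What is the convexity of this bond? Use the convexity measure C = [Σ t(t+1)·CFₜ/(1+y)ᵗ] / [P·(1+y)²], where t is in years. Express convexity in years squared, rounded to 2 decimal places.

15.11

With y = 0.101:
  t   CF        PV=CF/(1+0.101)^t    t·PV        t(t+1)·PV
  1        80.00        72.6612        72.6612         145.3224
  2        80.00        65.9957       131.9913         395.9739
  3        80.00        59.9416       179.8247         719.2987
  4     2,080.00     1,415.5136     5,662.0546      28,310.2728
  Σ                  1,614.1121     6,046.5318      29,570.8679
P = 1,614.1121.
Convexity = Σ t(t+1)·PV / [P·(1+y)²] = 29,570.8679 / (1,614.1121 × 1.212201) = 15.11318.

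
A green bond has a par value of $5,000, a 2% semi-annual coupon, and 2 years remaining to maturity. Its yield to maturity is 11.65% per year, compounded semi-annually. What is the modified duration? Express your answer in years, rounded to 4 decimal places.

Periodic yield y = 0.05825. First find Macaulay duration:
  t   CF        PV=CF/(1+0.05825)^t    t·PV
  1        50.00        47.2478        47.2478
  2        50.00        44.6471        89.2942
  3        50.00        42.1896       126.5687
  4     5,050.00     4,026.5980    16,106.3919
  Σ                  4,160.6825    16,369.5026
P = 4,160.6825; Macaulay duration = 16,369.5026 / 4,160.6825 = 3.93433 half-year periods = 1.96717 years.
Modified duration = D_Mac / (1 + y) = 1.96717 / 1.05825 = 1.85889 years.

1.8589 years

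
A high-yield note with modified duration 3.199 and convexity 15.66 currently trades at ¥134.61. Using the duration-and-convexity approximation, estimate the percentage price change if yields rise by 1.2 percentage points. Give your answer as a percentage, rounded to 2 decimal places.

-3.73%

Duration effect: -D_mod·Δy = -3.199 × (+0.012) = -0.038388
Convexity effect: ½·C·(Δy)² = 0.5 × 15.66 × (0.012)² = +0.00112752
ΔP/P ≈ -0.038388 + 0.00112752 = -0.03726048
= -3.726048%.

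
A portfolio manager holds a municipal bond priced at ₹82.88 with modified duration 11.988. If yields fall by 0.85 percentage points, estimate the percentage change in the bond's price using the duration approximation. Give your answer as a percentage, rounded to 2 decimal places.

Duration approximation: ΔP/P ≈ -D_mod · Δy = -11.988 × (-0.0085) = +0.101898.
As a percentage: +10.1898%.

+10.19%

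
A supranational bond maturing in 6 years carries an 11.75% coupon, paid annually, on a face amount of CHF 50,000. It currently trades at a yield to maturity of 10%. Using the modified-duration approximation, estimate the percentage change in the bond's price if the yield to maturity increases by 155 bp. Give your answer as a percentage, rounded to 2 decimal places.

-6.59%

Periodic yield y = 0.1. Modified duration first:
  t   CF        PV=CF/(1+0.1)^t    t·PV
  1     5,875.00     5,340.9091     5,340.9091
  2     5,875.00     4,855.3719     9,710.7438
  3     5,875.00     4,413.9745    13,241.9234
  4     5,875.00     4,012.7041    16,050.8162
  5     5,875.00     3,647.9128    18,239.5639
  6    55,875.00    31,539.9808   189,239.8851
  Σ                 53,810.8531   251,823.8414
P = 53,810.8531; D_Mac = 4.67980 yrs; D_mod = 4.67980/(1+0.1) = 4.25436 yrs.
ΔP/P ≈ -D_mod · Δy = -4.25436 × (+0.0155) = -0.065943 = -6.5943%.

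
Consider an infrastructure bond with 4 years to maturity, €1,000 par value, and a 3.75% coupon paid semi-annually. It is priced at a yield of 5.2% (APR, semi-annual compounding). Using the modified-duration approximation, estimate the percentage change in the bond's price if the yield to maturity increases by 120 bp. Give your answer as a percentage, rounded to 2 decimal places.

Periodic yield y = 0.026. Modified duration first:
  t   CF        PV=CF/(1+0.026)^t    t·PV
  1        18.75        18.2749        18.2749
  2        18.75        17.8117        35.6235
  3        18.75        17.3604        52.0811
  4        18.75        16.9204        67.6818
  5        18.75        16.4917        82.4583
  6        18.75        16.0737        96.4425
  7        18.75        15.6664       109.6649
  8     1,018.75       829.6382     6,637.1055
  Σ                    948.2374     7,099.3325
P = 948.2374; D_Mac = 7.48687 half-year periods = 3.74344 yrs; D_mod = 3.74344/(1+0.026) = 3.64857 yrs.
ΔP/P ≈ -D_mod · Δy = -3.64857 × (+0.012) = -0.043783 = -4.3783%.

-4.38%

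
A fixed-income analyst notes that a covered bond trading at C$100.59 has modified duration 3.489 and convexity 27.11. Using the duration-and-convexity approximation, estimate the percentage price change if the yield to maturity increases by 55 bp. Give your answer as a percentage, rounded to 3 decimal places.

Duration effect: -D_mod·Δy = -3.489 × (+0.0055) = -0.0191895
Convexity effect: ½·C·(Δy)² = 0.5 × 27.11 × (0.0055)² = +0.00041003875
ΔP/P ≈ -0.0191895 + 0.00041003875 = -0.01877946125
= -1.877946125%.

-1.878%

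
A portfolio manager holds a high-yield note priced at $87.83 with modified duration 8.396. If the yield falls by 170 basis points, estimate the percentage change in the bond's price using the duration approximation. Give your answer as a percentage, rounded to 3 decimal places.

Duration approximation: ΔP/P ≈ -D_mod · Δy = -8.396 × (-0.017) = +0.142732.
As a percentage: +14.2732%.

+14.273%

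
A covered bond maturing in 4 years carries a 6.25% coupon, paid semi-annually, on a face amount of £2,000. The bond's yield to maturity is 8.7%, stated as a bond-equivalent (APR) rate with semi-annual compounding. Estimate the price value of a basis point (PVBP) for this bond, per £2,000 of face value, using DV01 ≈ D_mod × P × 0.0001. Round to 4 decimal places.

Periodic yield y = 0.0435.
  t   CF        PV=CF/(1+0.0435)^t    t·PV
  1        62.50        59.8946        59.8946
  2        62.50        57.3978       114.7956
  3        62.50        55.0051       165.0152
  4        62.50        52.7121       210.8483
  5        62.50        50.5147       252.5735
  6        62.50        48.4089       290.4535
  7        62.50        46.3909       324.7363
  8     2,062.50     1,467.0818    11,736.6544
  Σ                  1,837.4058    13,154.9714
P = 1,837.4058; D_Mac = 7.15954 half-year periods = 3.57977 yrs; D_mod = 3.43054 yrs.
DV01 ≈ 3.43054 × 1,837.4058 × 0.0001 = 0.630329.

£0.6303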